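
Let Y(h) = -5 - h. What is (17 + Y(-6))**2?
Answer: 324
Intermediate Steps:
(17 + Y(-6))**2 = (17 + (-5 - 1*(-6)))**2 = (17 + (-5 + 6))**2 = (17 + 1)**2 = 18**2 = 324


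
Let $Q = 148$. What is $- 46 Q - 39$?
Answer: $-6847$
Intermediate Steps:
$- 46 Q - 39 = \left(-46\right) 148 - 39 = -6808 - 39 = -6847$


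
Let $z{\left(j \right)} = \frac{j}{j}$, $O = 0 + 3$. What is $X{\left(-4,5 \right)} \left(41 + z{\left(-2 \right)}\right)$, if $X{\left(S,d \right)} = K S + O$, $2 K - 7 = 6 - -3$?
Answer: $-1218$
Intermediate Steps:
$O = 3$
$K = 8$ ($K = \frac{7}{2} + \frac{6 - -3}{2} = \frac{7}{2} + \frac{6 + 3}{2} = \frac{7}{2} + \frac{1}{2} \cdot 9 = \frac{7}{2} + \frac{9}{2} = 8$)
$z{\left(j \right)} = 1$
$X{\left(S,d \right)} = 3 + 8 S$ ($X{\left(S,d \right)} = 8 S + 3 = 3 + 8 S$)
$X{\left(-4,5 \right)} \left(41 + z{\left(-2 \right)}\right) = \left(3 + 8 \left(-4\right)\right) \left(41 + 1\right) = \left(3 - 32\right) 42 = \left(-29\right) 42 = -1218$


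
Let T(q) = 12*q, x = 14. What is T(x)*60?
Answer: 10080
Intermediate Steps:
T(x)*60 = (12*14)*60 = 168*60 = 10080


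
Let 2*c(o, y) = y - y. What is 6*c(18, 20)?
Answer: 0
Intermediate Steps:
c(o, y) = 0 (c(o, y) = (y - y)/2 = (½)*0 = 0)
6*c(18, 20) = 6*0 = 0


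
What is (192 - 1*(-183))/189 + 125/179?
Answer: 30250/11277 ≈ 2.6824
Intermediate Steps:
(192 - 1*(-183))/189 + 125/179 = (192 + 183)*(1/189) + 125*(1/179) = 375*(1/189) + 125/179 = 125/63 + 125/179 = 30250/11277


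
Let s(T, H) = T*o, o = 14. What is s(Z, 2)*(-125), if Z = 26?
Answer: -45500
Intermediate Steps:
s(T, H) = 14*T (s(T, H) = T*14 = 14*T)
s(Z, 2)*(-125) = (14*26)*(-125) = 364*(-125) = -45500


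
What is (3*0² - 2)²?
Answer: 4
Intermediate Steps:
(3*0² - 2)² = (3*0 - 2)² = (0 - 2)² = (-2)² = 4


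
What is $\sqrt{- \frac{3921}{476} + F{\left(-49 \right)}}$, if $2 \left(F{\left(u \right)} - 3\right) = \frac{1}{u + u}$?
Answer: $\frac{i \sqrt{74239}}{119} \approx 2.2896 i$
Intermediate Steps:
$F{\left(u \right)} = 3 + \frac{1}{4 u}$ ($F{\left(u \right)} = 3 + \frac{1}{2 \left(u + u\right)} = 3 + \frac{1}{2 \cdot 2 u} = 3 + \frac{\frac{1}{2} \frac{1}{u}}{2} = 3 + \frac{1}{4 u}$)
$\sqrt{- \frac{3921}{476} + F{\left(-49 \right)}} = \sqrt{- \frac{3921}{476} + \left(3 + \frac{1}{4 \left(-49\right)}\right)} = \sqrt{\left(-3921\right) \frac{1}{476} + \left(3 + \frac{1}{4} \left(- \frac{1}{49}\right)\right)} = \sqrt{- \frac{3921}{476} + \left(3 - \frac{1}{196}\right)} = \sqrt{- \frac{3921}{476} + \frac{587}{196}} = \sqrt{- \frac{4367}{833}} = \frac{i \sqrt{74239}}{119}$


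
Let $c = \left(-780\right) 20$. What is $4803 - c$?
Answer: $20403$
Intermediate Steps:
$c = -15600$
$4803 - c = 4803 - -15600 = 4803 + 15600 = 20403$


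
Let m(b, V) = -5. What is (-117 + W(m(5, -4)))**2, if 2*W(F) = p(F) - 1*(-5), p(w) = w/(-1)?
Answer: 12544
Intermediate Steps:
p(w) = -w (p(w) = w*(-1) = -w)
W(F) = 5/2 - F/2 (W(F) = (-F - 1*(-5))/2 = (-F + 5)/2 = (5 - F)/2 = 5/2 - F/2)
(-117 + W(m(5, -4)))**2 = (-117 + (5/2 - 1/2*(-5)))**2 = (-117 + (5/2 + 5/2))**2 = (-117 + 5)**2 = (-112)**2 = 12544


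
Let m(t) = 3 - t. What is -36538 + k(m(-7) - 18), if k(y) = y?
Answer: -36546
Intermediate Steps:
-36538 + k(m(-7) - 18) = -36538 + ((3 - 1*(-7)) - 18) = -36538 + ((3 + 7) - 18) = -36538 + (10 - 18) = -36538 - 8 = -36546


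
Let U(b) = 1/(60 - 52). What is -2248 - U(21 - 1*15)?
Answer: -17985/8 ≈ -2248.1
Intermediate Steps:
U(b) = ⅛ (U(b) = 1/8 = ⅛)
-2248 - U(21 - 1*15) = -2248 - 1*⅛ = -2248 - ⅛ = -17985/8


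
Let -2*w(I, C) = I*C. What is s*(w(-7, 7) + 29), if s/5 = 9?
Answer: 4815/2 ≈ 2407.5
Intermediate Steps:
s = 45 (s = 5*9 = 45)
w(I, C) = -C*I/2 (w(I, C) = -I*C/2 = -C*I/2)
s*(w(-7, 7) + 29) = 45*(-½*7*(-7) + 29) = 45*(49/2 + 29) = 45*(107/2) = 4815/2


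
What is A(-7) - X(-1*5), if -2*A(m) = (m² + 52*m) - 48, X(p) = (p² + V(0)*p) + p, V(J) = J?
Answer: 323/2 ≈ 161.50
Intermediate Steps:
X(p) = p + p² (X(p) = (p² + 0*p) + p = (p² + 0) + p = p² + p = p + p²)
A(m) = 24 - 26*m - m²/2 (A(m) = -((m² + 52*m) - 48)/2 = -(-48 + m² + 52*m)/2 = 24 - 26*m - m²/2)
A(-7) - X(-1*5) = (24 - 26*(-7) - ½*(-7)²) - (-1*5)*(1 - 1*5) = (24 + 182 - ½*49) - (-5)*(1 - 5) = (24 + 182 - 49/2) - (-5)*(-4) = 363/2 - 1*20 = 363/2 - 20 = 323/2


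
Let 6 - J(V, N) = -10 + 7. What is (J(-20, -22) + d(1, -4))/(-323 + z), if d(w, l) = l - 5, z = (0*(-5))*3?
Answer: 0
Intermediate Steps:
z = 0 (z = 0*3 = 0)
J(V, N) = 9 (J(V, N) = 6 - (-10 + 7) = 6 - 1*(-3) = 6 + 3 = 9)
d(w, l) = -5 + l
(J(-20, -22) + d(1, -4))/(-323 + z) = (9 + (-5 - 4))/(-323 + 0) = (9 - 9)/(-323) = 0*(-1/323) = 0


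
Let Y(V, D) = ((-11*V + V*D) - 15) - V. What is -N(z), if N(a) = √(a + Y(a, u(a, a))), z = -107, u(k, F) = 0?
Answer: -√1162 ≈ -34.088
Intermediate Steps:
Y(V, D) = -15 - 12*V + D*V (Y(V, D) = ((-11*V + D*V) - 15) - V = (-15 - 11*V + D*V) - V = -15 - 12*V + D*V)
N(a) = √(-15 - 11*a) (N(a) = √(a + (-15 - 12*a + 0*a)) = √(a + (-15 - 12*a + 0)) = √(a + (-15 - 12*a)) = √(-15 - 11*a))
-N(z) = -√(-15 - 11*(-107)) = -√(-15 + 1177) = -√1162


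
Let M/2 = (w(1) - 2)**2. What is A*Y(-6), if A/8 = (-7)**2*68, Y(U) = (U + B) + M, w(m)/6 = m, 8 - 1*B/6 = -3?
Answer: 2452352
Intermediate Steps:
B = 66 (B = 48 - 6*(-3) = 48 + 18 = 66)
w(m) = 6*m
M = 32 (M = 2*(6*1 - 2)**2 = 2*(6 - 2)**2 = 2*4**2 = 2*16 = 32)
Y(U) = 98 + U (Y(U) = (U + 66) + 32 = (66 + U) + 32 = 98 + U)
A = 26656 (A = 8*((-7)**2*68) = 8*(49*68) = 8*3332 = 26656)
A*Y(-6) = 26656*(98 - 6) = 26656*92 = 2452352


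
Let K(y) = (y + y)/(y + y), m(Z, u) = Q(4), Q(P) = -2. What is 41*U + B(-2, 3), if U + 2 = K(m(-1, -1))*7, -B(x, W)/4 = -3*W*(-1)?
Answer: 169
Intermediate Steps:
m(Z, u) = -2
K(y) = 1 (K(y) = (2*y)/((2*y)) = (2*y)*(1/(2*y)) = 1)
B(x, W) = -12*W (B(x, W) = -4*(-3*W)*(-1) = -12*W)
U = 5 (U = -2 + 1*7 = -2 + 7 = 5)
41*U + B(-2, 3) = 41*5 - 12*3 = 205 - 36 = 169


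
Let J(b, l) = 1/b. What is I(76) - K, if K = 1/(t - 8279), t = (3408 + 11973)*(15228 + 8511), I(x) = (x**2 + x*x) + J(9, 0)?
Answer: 37961294360311/3286091520 ≈ 11552.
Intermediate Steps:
I(x) = 1/9 + 2*x**2 (I(x) = (x**2 + x*x) + 1/9 = (x**2 + x**2) + 1/9 = 2*x**2 + 1/9 = 1/9 + 2*x**2)
t = 365129559 (t = 15381*23739 = 365129559)
K = 1/365121280 (K = 1/(365129559 - 8279) = 1/365121280 ≈ 2.7388e-9)
I(76) - K = (1/9 + 2*76**2) - 1*1/365121280 = (1/9 + 2*5776) - 1/365121280 = (1/9 + 11552) - 1/365121280 = 103969/9 - 1/365121280 = 37961294360311/3286091520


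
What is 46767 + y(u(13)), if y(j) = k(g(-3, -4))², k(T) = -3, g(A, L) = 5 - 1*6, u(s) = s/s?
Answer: 46776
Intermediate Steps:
u(s) = 1
g(A, L) = -1 (g(A, L) = 5 - 6 = -1)
y(j) = 9 (y(j) = (-3)² = 9)
46767 + y(u(13)) = 46767 + 9 = 46776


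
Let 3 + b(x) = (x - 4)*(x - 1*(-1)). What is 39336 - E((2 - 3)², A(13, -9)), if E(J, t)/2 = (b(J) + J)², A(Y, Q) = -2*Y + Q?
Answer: 39208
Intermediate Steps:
A(Y, Q) = Q - 2*Y
b(x) = -3 + (1 + x)*(-4 + x) (b(x) = -3 + (x - 4)*(x - 1*(-1)) = -3 + (-4 + x)*(x + 1) = -3 + (-4 + x)*(1 + x) = -3 + (1 + x)*(-4 + x))
E(J, t) = 2*(-7 + J² - 2*J)² (E(J, t) = 2*((-7 + J² - 3*J) + J)² = 2*(-7 + J² - 2*J)²)
39336 - E((2 - 3)², A(13, -9)) = 39336 - 2*(7 - ((2 - 3)²)² + 2*(2 - 3)²)² = 39336 - 2*(7 - ((-1)²)² + 2*(-1)²)² = 39336 - 2*(7 - 1*1² + 2*1)² = 39336 - 2*(7 - 1*1 + 2)² = 39336 - 2*(7 - 1 + 2)² = 39336 - 2*8² = 39336 - 2*64 = 39336 - 1*128 = 39336 - 128 = 39208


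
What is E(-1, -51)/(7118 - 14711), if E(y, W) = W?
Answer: 17/2531 ≈ 0.0067167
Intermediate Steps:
E(-1, -51)/(7118 - 14711) = -51/(7118 - 14711) = -51/(-7593) = -51*(-1/7593) = 17/2531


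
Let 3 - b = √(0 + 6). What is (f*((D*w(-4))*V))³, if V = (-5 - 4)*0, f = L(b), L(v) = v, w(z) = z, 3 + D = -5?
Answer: 0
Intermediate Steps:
D = -8 (D = -3 - 5 = -8)
b = 3 - √6 (b = 3 - √(0 + 6) = 3 - √6 ≈ 0.55051)
f = 3 - √6 ≈ 0.55051
V = 0 (V = -9*0 = 0)
(f*((D*w(-4))*V))³ = ((3 - √6)*(-8*(-4)*0))³ = ((3 - √6)*(32*0))³ = ((3 - √6)*0)³ = 0³ = 0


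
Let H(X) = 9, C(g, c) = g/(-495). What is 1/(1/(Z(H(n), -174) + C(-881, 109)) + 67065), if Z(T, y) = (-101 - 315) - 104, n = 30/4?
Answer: 256519/17203446240 ≈ 1.4911e-5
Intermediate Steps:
n = 15/2 (n = 30*(1/4) = 15/2 ≈ 7.5000)
C(g, c) = -g/495 (C(g, c) = g*(-1/495) = -g/495)
Z(T, y) = -520 (Z(T, y) = -416 - 104 = -520)
1/(1/(Z(H(n), -174) + C(-881, 109)) + 67065) = 1/(1/(-520 - 1/495*(-881)) + 67065) = 1/(1/(-520 + 881/495) + 67065) = 1/(1/(-256519/495) + 67065) = 1/(-495/256519 + 67065) = 1/(17203446240/256519) = 256519/17203446240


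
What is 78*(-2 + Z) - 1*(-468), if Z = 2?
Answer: 468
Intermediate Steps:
78*(-2 + Z) - 1*(-468) = 78*(-2 + 2) - 1*(-468) = 78*0 + 468 = 0 + 468 = 468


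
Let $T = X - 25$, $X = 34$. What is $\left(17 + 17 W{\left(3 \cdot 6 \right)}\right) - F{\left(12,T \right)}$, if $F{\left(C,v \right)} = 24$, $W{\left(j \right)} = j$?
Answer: $299$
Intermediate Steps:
$T = 9$ ($T = 34 - 25 = 9$)
$\left(17 + 17 W{\left(3 \cdot 6 \right)}\right) - F{\left(12,T \right)} = \left(17 + 17 \cdot 3 \cdot 6\right) - 24 = \left(17 + 17 \cdot 18\right) - 24 = \left(17 + 306\right) - 24 = 323 - 24 = 299$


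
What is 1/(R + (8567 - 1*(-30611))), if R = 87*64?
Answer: 1/44746 ≈ 2.2348e-5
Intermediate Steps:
R = 5568
1/(R + (8567 - 1*(-30611))) = 1/(5568 + (8567 - 1*(-30611))) = 1/(5568 + (8567 + 30611)) = 1/(5568 + 39178) = 1/44746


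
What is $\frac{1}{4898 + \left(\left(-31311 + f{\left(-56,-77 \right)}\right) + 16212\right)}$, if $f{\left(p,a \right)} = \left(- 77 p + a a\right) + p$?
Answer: $- \frac{1}{16} \approx -0.0625$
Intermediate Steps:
$f{\left(p,a \right)} = a^{2} - 76 p$ ($f{\left(p,a \right)} = \left(- 77 p + a^{2}\right) + p = \left(a^{2} - 77 p\right) + p = a^{2} - 76 p$)
$\frac{1}{4898 + \left(\left(-31311 + f{\left(-56,-77 \right)}\right) + 16212\right)} = \frac{1}{4898 + \left(\left(-31311 - \left(-4256 - \left(-77\right)^{2}\right)\right) + 16212\right)} = \frac{1}{4898 + \left(\left(-31311 + \left(5929 + 4256\right)\right) + 16212\right)} = \frac{1}{4898 + \left(\left(-31311 + 10185\right) + 16212\right)} = \frac{1}{4898 + \left(-21126 + 16212\right)} = \frac{1}{4898 - 4914} = \frac{1}{-16} = - \frac{1}{16}$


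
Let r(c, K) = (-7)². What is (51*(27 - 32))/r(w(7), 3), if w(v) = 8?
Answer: -255/49 ≈ -5.2041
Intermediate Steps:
r(c, K) = 49
(51*(27 - 32))/r(w(7), 3) = (51*(27 - 32))/49 = (51*(-5))*(1/49) = -255*1/49 = -255/49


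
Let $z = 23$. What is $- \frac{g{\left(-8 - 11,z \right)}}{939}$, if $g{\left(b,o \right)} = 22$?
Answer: $- \frac{22}{939} \approx -0.023429$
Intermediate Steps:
$- \frac{g{\left(-8 - 11,z \right)}}{939} = - \frac{22}{939}$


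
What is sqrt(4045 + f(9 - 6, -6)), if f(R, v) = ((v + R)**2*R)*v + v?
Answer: sqrt(3877) ≈ 62.266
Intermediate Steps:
f(R, v) = v + R*v*(R + v)**2 (f(R, v) = ((R + v)**2*R)*v + v = (R*(R + v)**2)*v + v = R*v*(R + v)**2 + v = v + R*v*(R + v)**2)
sqrt(4045 + f(9 - 6, -6)) = sqrt(4045 - 6*(1 + (9 - 6)*((9 - 6) - 6)**2)) = sqrt(4045 - 6*(1 + 3*(3 - 6)**2)) = sqrt(4045 - 6*(1 + 3*(-3)**2)) = sqrt(4045 - 6*(1 + 3*9)) = sqrt(4045 - 6*(1 + 27)) = sqrt(4045 - 6*28) = sqrt(4045 - 168) = sqrt(3877)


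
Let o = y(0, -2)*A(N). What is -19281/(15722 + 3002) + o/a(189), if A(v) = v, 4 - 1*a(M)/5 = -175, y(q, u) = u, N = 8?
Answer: -17556079/16757980 ≈ -1.0476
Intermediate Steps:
a(M) = 895 (a(M) = 20 - 5*(-175) = 20 + 875 = 895)
o = -16 (o = -2*8 = -16)
-19281/(15722 + 3002) + o/a(189) = -19281/(15722 + 3002) - 16/895 = -19281/18724 - 16*1/895 = -19281*1/18724 - 16/895 = -19281/18724 - 16/895 = -17556079/16757980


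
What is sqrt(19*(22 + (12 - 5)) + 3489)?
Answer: 2*sqrt(1010) ≈ 63.561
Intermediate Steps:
sqrt(19*(22 + (12 - 5)) + 3489) = sqrt(19*(22 + 7) + 3489) = sqrt(19*29 + 3489) = sqrt(551 + 3489) = sqrt(4040) = 2*sqrt(1010)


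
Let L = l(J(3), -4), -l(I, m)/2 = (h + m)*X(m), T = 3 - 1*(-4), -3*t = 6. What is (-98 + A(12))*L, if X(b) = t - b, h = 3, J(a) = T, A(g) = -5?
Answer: -412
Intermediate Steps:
t = -2 (t = -1/3*6 = -2)
T = 7 (T = 3 + 4 = 7)
J(a) = 7
X(b) = -2 - b
l(I, m) = -2*(-2 - m)*(3 + m) (l(I, m) = -2*(3 + m)*(-2 - m) = -2*(-2 - m)*(3 + m))
L = 4 (L = 2*(2 - 4)*(3 - 4) = 2*(-2)*(-1) = 4)
(-98 + A(12))*L = (-98 - 5)*4 = -103*4 = -412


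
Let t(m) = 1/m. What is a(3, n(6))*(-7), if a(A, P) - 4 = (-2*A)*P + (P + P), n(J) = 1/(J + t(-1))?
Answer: -112/5 ≈ -22.400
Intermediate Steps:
n(J) = 1/(-1 + J) (n(J) = 1/(J + 1/(-1)) = 1/(J - 1) = 1/(-1 + J))
a(A, P) = 4 + 2*P - 2*A*P (a(A, P) = 4 + ((-2*A)*P + (P + P)) = 4 + (-2*A*P + 2*P) = 4 + (2*P - 2*A*P) = 4 + 2*P - 2*A*P)
a(3, n(6))*(-7) = (4 + 2/(-1 + 6) - 2*3/(-1 + 6))*(-7) = (4 + 2/5 - 2*3/5)*(-7) = (4 + 2*(⅕) - 2*3*⅕)*(-7) = (4 + ⅖ - 6/5)*(-7) = (16/5)*(-7) = -112/5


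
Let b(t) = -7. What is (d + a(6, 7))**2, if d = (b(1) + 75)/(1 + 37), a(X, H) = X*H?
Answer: 692224/361 ≈ 1917.5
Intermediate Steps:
a(X, H) = H*X
d = 34/19 (d = (-7 + 75)/(1 + 37) = 68/38 = 68*(1/38) = 34/19 ≈ 1.7895)
(d + a(6, 7))**2 = (34/19 + 7*6)**2 = (34/19 + 42)**2 = (832/19)**2 = 692224/361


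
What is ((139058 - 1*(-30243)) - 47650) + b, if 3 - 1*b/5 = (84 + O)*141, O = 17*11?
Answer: -69389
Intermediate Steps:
O = 187
b = -191040 (b = 15 - 5*(84 + 187)*141 = 15 - 1355*141 = 15 - 5*38211 = 15 - 191055 = -191040)
((139058 - 1*(-30243)) - 47650) + b = ((139058 - 1*(-30243)) - 47650) - 191040 = ((139058 + 30243) - 47650) - 191040 = (169301 - 47650) - 191040 = 121651 - 191040 = -69389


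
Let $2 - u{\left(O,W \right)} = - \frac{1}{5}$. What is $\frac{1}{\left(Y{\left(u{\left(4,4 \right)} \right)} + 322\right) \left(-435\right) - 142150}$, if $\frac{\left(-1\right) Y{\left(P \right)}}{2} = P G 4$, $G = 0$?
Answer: $- \frac{1}{282220} \approx -3.5433 \cdot 10^{-6}$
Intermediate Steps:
$u{\left(O,W \right)} = \frac{11}{5}$ ($u{\left(O,W \right)} = 2 - - \frac{1}{5} = 2 + \frac{1}{5} = \frac{11}{5}$)
$Y{\left(P \right)} = 0$ ($Y{\left(P \right)} = - 2 P 0 \cdot 4 = - 2 \cdot 0 \cdot 4 = \left(-2\right) 0 = 0$)
$\frac{1}{\left(Y{\left(u{\left(4,4 \right)} \right)} + 322\right) \left(-435\right) - 142150} = \frac{1}{\left(0 + 322\right) \left(-435\right) - 142150} = \frac{1}{322 \left(-435\right) - 142150} = \frac{1}{-140070 - 142150} = \frac{1}{-282220} = - \frac{1}{282220}$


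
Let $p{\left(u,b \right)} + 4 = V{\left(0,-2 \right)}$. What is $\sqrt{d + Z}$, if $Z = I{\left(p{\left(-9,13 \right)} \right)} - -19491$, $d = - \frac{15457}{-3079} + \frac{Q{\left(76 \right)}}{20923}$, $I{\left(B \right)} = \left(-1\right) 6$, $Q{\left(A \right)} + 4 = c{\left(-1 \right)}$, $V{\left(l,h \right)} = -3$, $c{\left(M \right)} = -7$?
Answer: $\frac{\sqrt{1650758278736746571}}{9203131} \approx 139.61$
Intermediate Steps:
$Q{\left(A \right)} = -11$ ($Q{\left(A \right)} = -4 - 7 = -11$)
$p{\left(u,b \right)} = -7$ ($p{\left(u,b \right)} = -4 - 3 = -7$)
$I{\left(B \right)} = -6$
$d = \frac{323372942}{64421917}$ ($d = - \frac{15457}{-3079} - \frac{11}{20923} = \left(-15457\right) \left(- \frac{1}{3079}\right) - \frac{11}{20923} = \frac{15457}{3079} - \frac{11}{20923} = \frac{323372942}{64421917} \approx 5.0196$)
$Z = 19485$ ($Z = -6 - -19491 = -6 + 19491 = 19485$)
$\sqrt{d + Z} = \sqrt{\frac{323372942}{64421917} + 19485} = \sqrt{\frac{1255584425687}{64421917}} = \frac{\sqrt{1650758278736746571}}{9203131}$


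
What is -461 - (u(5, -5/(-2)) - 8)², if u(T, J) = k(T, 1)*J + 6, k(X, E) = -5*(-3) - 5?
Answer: -990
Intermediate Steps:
k(X, E) = 10 (k(X, E) = 15 - 5 = 10)
u(T, J) = 6 + 10*J (u(T, J) = 10*J + 6 = 6 + 10*J)
-461 - (u(5, -5/(-2)) - 8)² = -461 - ((6 + 10*(-5/(-2))) - 8)² = -461 - ((6 + 10*(-5*(-½))) - 8)² = -461 - ((6 + 10*(5/2)) - 8)² = -461 - ((6 + 25) - 8)² = -461 - (31 - 8)² = -461 - 1*23² = -461 - 1*529 = -461 - 529 = -990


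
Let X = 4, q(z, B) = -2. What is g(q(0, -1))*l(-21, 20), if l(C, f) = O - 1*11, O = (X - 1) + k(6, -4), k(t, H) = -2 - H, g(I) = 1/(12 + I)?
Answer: -⅗ ≈ -0.60000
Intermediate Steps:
O = 5 (O = (4 - 1) + (-2 - 1*(-4)) = 3 + (-2 + 4) = 3 + 2 = 5)
l(C, f) = -6 (l(C, f) = 5 - 1*11 = 5 - 11 = -6)
g(q(0, -1))*l(-21, 20) = -6/(12 - 2) = -6/10 = (⅒)*(-6) = -⅗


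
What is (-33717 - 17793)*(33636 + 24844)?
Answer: -3012304800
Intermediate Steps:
(-33717 - 17793)*(33636 + 24844) = -51510*58480 = -3012304800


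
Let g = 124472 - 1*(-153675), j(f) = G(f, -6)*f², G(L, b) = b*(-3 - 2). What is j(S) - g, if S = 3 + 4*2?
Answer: -274517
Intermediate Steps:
G(L, b) = -5*b (G(L, b) = b*(-5) = -5*b)
S = 11 (S = 3 + 8 = 11)
j(f) = 30*f² (j(f) = (-5*(-6))*f² = 30*f²)
g = 278147 (g = 124472 + 153675 = 278147)
j(S) - g = 30*11² - 1*278147 = 30*121 - 278147 = 3630 - 278147 = -274517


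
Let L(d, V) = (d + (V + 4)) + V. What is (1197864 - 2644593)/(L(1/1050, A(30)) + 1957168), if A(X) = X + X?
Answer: -1519065450/2055156601 ≈ -0.73915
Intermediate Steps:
A(X) = 2*X
L(d, V) = 4 + d + 2*V (L(d, V) = (d + (4 + V)) + V = (4 + V + d) + V = 4 + d + 2*V)
(1197864 - 2644593)/(L(1/1050, A(30)) + 1957168) = (1197864 - 2644593)/((4 + 1/1050 + 2*(2*30)) + 1957168) = -1446729/((4 + 1/1050 + 2*60) + 1957168) = -1446729/((4 + 1/1050 + 120) + 1957168) = -1446729/(130201/1050 + 1957168) = -1446729/2055156601/1050 = -1446729*1050/2055156601 = -1519065450/2055156601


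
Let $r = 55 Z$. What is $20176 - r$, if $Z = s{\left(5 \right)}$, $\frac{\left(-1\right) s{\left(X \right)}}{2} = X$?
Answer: $20726$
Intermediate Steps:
$s{\left(X \right)} = - 2 X$
$Z = -10$ ($Z = \left(-2\right) 5 = -10$)
$r = -550$ ($r = 55 \left(-10\right) = -550$)
$20176 - r = 20176 - -550 = 20176 + 550 = 20726$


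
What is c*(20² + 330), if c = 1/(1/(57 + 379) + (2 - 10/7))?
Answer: 2227960/1751 ≈ 1272.4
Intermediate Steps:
c = 3052/1751 (c = 1/(1/436 + (2 - 10*⅐)) = 1/(1/436 + (2 - 10/7)) = 1/(1/436 + 4/7) = 1/(1751/3052) = 3052/1751 ≈ 1.7430)
c*(20² + 330) = 3052*(20² + 330)/1751 = 3052*(400 + 330)/1751 = (3052/1751)*730 = 2227960/1751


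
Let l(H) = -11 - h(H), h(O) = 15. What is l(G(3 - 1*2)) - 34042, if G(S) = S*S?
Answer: -34068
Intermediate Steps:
G(S) = S**2
l(H) = -26 (l(H) = -11 - 1*15 = -11 - 15 = -26)
l(G(3 - 1*2)) - 34042 = -26 - 34042 = -34068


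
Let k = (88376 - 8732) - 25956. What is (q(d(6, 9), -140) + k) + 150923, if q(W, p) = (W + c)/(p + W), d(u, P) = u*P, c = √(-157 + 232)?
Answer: 8798246/43 - 5*√3/86 ≈ 2.0461e+5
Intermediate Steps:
k = 53688 (k = 79644 - 25956 = 53688)
c = 5*√3 (c = √75 = 5*√3 ≈ 8.6602)
d(u, P) = P*u
q(W, p) = (W + 5*√3)/(W + p) (q(W, p) = (W + 5*√3)/(p + W) = (W + 5*√3)/(W + p))
(q(d(6, 9), -140) + k) + 150923 = ((9*6 + 5*√3)/(9*6 - 140) + 53688) + 150923 = ((54 + 5*√3)/(54 - 140) + 53688) + 150923 = ((54 + 5*√3)/(-86) + 53688) + 150923 = (-(54 + 5*√3)/86 + 53688) + 150923 = ((-27/43 - 5*√3/86) + 53688) + 150923 = (2308557/43 - 5*√3/86) + 150923 = 8798246/43 - 5*√3/86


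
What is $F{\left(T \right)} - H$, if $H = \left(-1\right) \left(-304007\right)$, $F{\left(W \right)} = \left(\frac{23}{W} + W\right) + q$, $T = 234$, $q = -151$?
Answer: $- \frac{71118193}{234} \approx -3.0392 \cdot 10^{5}$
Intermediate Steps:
$F{\left(W \right)} = -151 + W + \frac{23}{W}$ ($F{\left(W \right)} = \left(\frac{23}{W} + W\right) - 151 = \left(W + \frac{23}{W}\right) - 151 = -151 + W + \frac{23}{W}$)
$H = 304007$
$F{\left(T \right)} - H = \left(-151 + 234 + \frac{23}{234}\right) - 304007 = \frac{19445}{234} - 304007 = - \frac{71118193}{234}$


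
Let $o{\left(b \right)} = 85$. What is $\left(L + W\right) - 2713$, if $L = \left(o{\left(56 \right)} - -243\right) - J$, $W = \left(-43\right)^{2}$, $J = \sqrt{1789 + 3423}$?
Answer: $-536 - 2 \sqrt{1303} \approx -608.19$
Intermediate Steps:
$J = 2 \sqrt{1303}$ ($J = \sqrt{5212} = 2 \sqrt{1303} \approx 72.194$)
$W = 1849$
$L = 328 - 2 \sqrt{1303}$ ($L = \left(85 - -243\right) - 2 \sqrt{1303} = \left(85 + 243\right) - 2 \sqrt{1303} = 328 - 2 \sqrt{1303} \approx 255.81$)
$\left(L + W\right) - 2713 = \left(\left(328 - 2 \sqrt{1303}\right) + 1849\right) - 2713 = \left(2177 - 2 \sqrt{1303}\right) - 2713 = -536 - 2 \sqrt{1303}$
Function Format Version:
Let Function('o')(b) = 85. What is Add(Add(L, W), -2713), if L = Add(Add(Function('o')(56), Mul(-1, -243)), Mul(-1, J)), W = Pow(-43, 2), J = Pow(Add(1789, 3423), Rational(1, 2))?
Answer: Add(-536, Mul(-2, Pow(1303, Rational(1, 2)))) ≈ -608.19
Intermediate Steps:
J = Mul(2, Pow(1303, Rational(1, 2))) (J = Pow(5212, Rational(1, 2)) = Mul(2, Pow(1303, Rational(1, 2))) ≈ 72.194)
W = 1849
L = Add(328, Mul(-2, Pow(1303, Rational(1, 2)))) (L = Add(Add(85, Mul(-1, -243)), Mul(-1, Mul(2, Pow(1303, Rational(1, 2))))) = Add(Add(85, 243), Mul(-2, Pow(1303, Rational(1, 2)))) = Add(328, Mul(-2, Pow(1303, Rational(1, 2)))) ≈ 255.81)
Add(Add(L, W), -2713) = Add(Add(Add(328, Mul(-2, Pow(1303, Rational(1, 2)))), 1849), -2713) = Add(Add(2177, Mul(-2, Pow(1303, Rational(1, 2)))), -2713) = Add(-536, Mul(-2, Pow(1303, Rational(1, 2))))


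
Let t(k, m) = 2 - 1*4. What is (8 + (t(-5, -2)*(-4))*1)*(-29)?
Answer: -464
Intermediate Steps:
t(k, m) = -2 (t(k, m) = 2 - 4 = -2)
(8 + (t(-5, -2)*(-4))*1)*(-29) = (8 - 2*(-4)*1)*(-29) = (8 + 8*1)*(-29) = (8 + 8)*(-29) = 16*(-29) = -464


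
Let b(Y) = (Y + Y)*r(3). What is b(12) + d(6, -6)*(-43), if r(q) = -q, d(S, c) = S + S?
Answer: -588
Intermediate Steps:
d(S, c) = 2*S
b(Y) = -6*Y (b(Y) = (Y + Y)*(-1*3) = (2*Y)*(-3) = -6*Y)
b(12) + d(6, -6)*(-43) = -6*12 + (2*6)*(-43) = -72 + 12*(-43) = -72 - 516 = -588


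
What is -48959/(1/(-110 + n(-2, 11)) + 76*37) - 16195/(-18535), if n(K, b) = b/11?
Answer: -18789744244/1136221449 ≈ -16.537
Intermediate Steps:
n(K, b) = b/11 (n(K, b) = b*(1/11) = b/11)
-48959/(1/(-110 + n(-2, 11)) + 76*37) - 16195/(-18535) = -48959/(1/(-110 + (1/11)*11) + 76*37) - 16195/(-18535) = -48959/(1/(-110 + 1) + 2812) - 16195*(-1/18535) = -48959/(1/(-109) + 2812) + 3239/3707 = -48959/(-1/109 + 2812) + 3239/3707 = -48959/306507/109 + 3239/3707 = -48959*109/306507 + 3239/3707 = -5336531/306507 + 3239/3707 = -18789744244/1136221449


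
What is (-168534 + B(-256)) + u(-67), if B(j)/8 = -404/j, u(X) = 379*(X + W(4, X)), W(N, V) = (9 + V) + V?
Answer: -1930315/8 ≈ -2.4129e+5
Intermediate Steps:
W(N, V) = 9 + 2*V
u(X) = 3411 + 1137*X (u(X) = 379*(X + (9 + 2*X)) = 379*(9 + 3*X) = 3411 + 1137*X)
B(j) = -3232/j (B(j) = 8*(-404/j) = -3232/j)
(-168534 + B(-256)) + u(-67) = (-168534 - 3232/(-256)) + (3411 + 1137*(-67)) = (-168534 - 3232*(-1/256)) + (3411 - 76179) = (-168534 + 101/8) - 72768 = -1348171/8 - 72768 = -1930315/8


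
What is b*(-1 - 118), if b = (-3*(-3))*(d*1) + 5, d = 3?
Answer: -3808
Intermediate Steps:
b = 32 (b = (-3*(-3))*(3*1) + 5 = 9*3 + 5 = 27 + 5 = 32)
b*(-1 - 118) = 32*(-1 - 118) = 32*(-119) = -3808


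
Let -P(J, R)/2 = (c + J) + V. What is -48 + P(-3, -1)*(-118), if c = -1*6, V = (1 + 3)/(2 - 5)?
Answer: -7460/3 ≈ -2486.7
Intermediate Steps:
V = -4/3 (V = 4/(-3) = 4*(-⅓) = -4/3 ≈ -1.3333)
c = -6
P(J, R) = 44/3 - 2*J (P(J, R) = -2*((-6 + J) - 4/3) = -2*(-22/3 + J) = 44/3 - 2*J)
-48 + P(-3, -1)*(-118) = -48 + (44/3 - 2*(-3))*(-118) = -48 + (44/3 + 6)*(-118) = -48 + (62/3)*(-118) = -48 - 7316/3 = -7460/3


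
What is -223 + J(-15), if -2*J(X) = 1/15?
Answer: -6691/30 ≈ -223.03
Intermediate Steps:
J(X) = -1/30 (J(X) = -1/2/15 = -1/2*1/15 = -1/30)
-223 + J(-15) = -223 - 1/30 = -6691/30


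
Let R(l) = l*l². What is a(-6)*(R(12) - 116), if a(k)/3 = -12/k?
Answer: 9672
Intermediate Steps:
a(k) = -36/k (a(k) = 3*(-12/k) = -36/k)
R(l) = l³
a(-6)*(R(12) - 116) = (-36/(-6))*(12³ - 116) = (-36*(-⅙))*(1728 - 116) = 6*1612 = 9672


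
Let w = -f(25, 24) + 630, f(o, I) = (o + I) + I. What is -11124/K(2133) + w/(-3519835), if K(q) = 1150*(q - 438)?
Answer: -1341345893/228701279125 ≈ -0.0058651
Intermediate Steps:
f(o, I) = o + 2*I (f(o, I) = (I + o) + I = o + 2*I)
K(q) = -503700 + 1150*q (K(q) = 1150*(-438 + q) = -503700 + 1150*q)
w = 557 (w = -(25 + 2*24) + 630 = -(25 + 48) + 630 = -1*73 + 630 = -73 + 630 = 557)
-11124/K(2133) + w/(-3519835) = -11124/(-503700 + 1150*2133) + 557/(-3519835) = -11124/(-503700 + 2452950) + 557*(-1/3519835) = -11124/1949250 - 557/3519835 = -11124*1/1949250 - 557/3519835 = -1854/324875 - 557/3519835 = -1341345893/228701279125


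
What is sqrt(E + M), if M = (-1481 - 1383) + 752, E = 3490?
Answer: sqrt(1378) ≈ 37.121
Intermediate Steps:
M = -2112 (M = -2864 + 752 = -2112)
sqrt(E + M) = sqrt(3490 - 2112) = sqrt(1378)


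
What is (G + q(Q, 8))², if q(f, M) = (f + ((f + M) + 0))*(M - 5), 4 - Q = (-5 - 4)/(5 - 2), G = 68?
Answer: 17956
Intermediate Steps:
Q = 7 (Q = 4 - (-5 - 4)/(5 - 2) = 4 - (-9)/3 = 4 - 1*(-3) = 4 + 3 = 7)
q(f, M) = (-5 + M)*(M + 2*f) (q(f, M) = (f + ((M + f) + 0))*(-5 + M) = (f + (M + f))*(-5 + M) = (M + 2*f)*(-5 + M) = (-5 + M)*(M + 2*f))
(G + q(Q, 8))² = (68 + (8² - 10*7 - 5*8 + 2*8*7))² = (68 + (64 - 70 - 40 + 112))² = (68 + 66)² = 134² = 17956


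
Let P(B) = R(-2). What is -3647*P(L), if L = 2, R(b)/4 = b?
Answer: 29176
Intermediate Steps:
R(b) = 4*b
P(B) = -8 (P(B) = 4*(-2) = -8)
-3647*P(L) = -3647*(-8) = 29176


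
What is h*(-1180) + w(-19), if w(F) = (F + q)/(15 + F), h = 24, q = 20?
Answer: -113281/4 ≈ -28320.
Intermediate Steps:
w(F) = (20 + F)/(15 + F) (w(F) = (F + 20)/(15 + F) = (20 + F)/(15 + F))
h*(-1180) + w(-19) = 24*(-1180) + (20 - 19)/(15 - 19) = -28320 + 1/(-4) = -28320 - 1/4*1 = -28320 - 1/4 = -113281/4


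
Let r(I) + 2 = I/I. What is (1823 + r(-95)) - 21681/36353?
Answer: 66213485/36353 ≈ 1821.4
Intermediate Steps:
r(I) = -1 (r(I) = -2 + I/I = -2 + 1 = -1)
(1823 + r(-95)) - 21681/36353 = (1823 - 1) - 21681/36353 = 1822 - 21681/36353 = 66213485/36353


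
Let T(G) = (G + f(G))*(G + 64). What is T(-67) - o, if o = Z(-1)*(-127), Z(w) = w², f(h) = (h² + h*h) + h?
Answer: -26405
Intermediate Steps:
f(h) = h + 2*h² (f(h) = (h² + h²) + h = 2*h² + h = h + 2*h²)
T(G) = (64 + G)*(G + G*(1 + 2*G)) (T(G) = (G + G*(1 + 2*G))*(G + 64) = (G + G*(1 + 2*G))*(64 + G) = (64 + G)*(G + G*(1 + 2*G)))
o = -127 (o = (-1)²*(-127) = 1*(-127) = -127)
T(-67) - o = 2*(-67)*(64 + (-67)² + 65*(-67)) - 1*(-127) = 2*(-67)*(64 + 4489 - 4355) + 127 = 2*(-67)*198 + 127 = -26532 + 127 = -26405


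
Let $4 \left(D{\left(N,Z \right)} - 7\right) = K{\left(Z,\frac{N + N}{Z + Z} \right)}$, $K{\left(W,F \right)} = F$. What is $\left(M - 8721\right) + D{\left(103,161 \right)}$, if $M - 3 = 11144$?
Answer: $\frac{1566955}{644} \approx 2433.2$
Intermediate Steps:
$M = 11147$ ($M = 3 + 11144 = 11147$)
$D{\left(N,Z \right)} = 7 + \frac{N}{4 Z}$ ($D{\left(N,Z \right)} = 7 + \frac{\left(N + N\right) \frac{1}{Z + Z}}{4} = 7 + \frac{2 N \frac{1}{2 Z}}{4} = 7 + \frac{N \frac{1}{Z}}{4} = 7 + \frac{N}{4 Z}$)
$\left(M - 8721\right) + D{\left(103,161 \right)} = \left(11147 - 8721\right) + \left(7 + \frac{1}{4} \cdot 103 \cdot \frac{1}{161}\right) = 2426 + \left(7 + \frac{1}{4} \cdot 103 \cdot \frac{1}{161}\right) = 2426 + \left(7 + \frac{103}{644}\right) = 2426 + \frac{4611}{644} = \frac{1566955}{644}$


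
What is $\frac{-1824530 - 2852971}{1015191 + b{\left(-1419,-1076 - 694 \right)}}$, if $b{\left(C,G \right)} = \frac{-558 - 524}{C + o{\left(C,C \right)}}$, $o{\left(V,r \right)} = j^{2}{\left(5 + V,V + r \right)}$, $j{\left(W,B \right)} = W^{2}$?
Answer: $- \frac{18698704857373830897}{4058311667461362745} \approx -4.6075$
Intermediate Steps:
$o{\left(V,r \right)} = \left(5 + V\right)^{4}$ ($o{\left(V,r \right)} = \left(\left(5 + V\right)^{2}\right)^{2} = \left(5 + V\right)^{4}$)
$b{\left(C,G \right)} = - \frac{1082}{C + \left(5 + C\right)^{4}}$ ($b{\left(C,G \right)} = \frac{-558 - 524}{C + \left(5 + C\right)^{4}} = - \frac{1082}{C + \left(5 + C\right)^{4}}$)
$\frac{-1824530 - 2852971}{1015191 + b{\left(-1419,-1076 - 694 \right)}} = \frac{-1824530 - 2852971}{1015191 - \frac{1082}{-1419 + \left(5 - 1419\right)^{4}}} = - \frac{4677501}{1015191 - \frac{1082}{-1419 + \left(-1414\right)^{4}}} = - \frac{4677501}{1015191 - \frac{1082}{-1419 + 3997584364816}} = - \frac{4677501}{1015191 - \frac{1082}{3997584363397}} = - \frac{4677501}{\frac{4058311667461362745}{3997584363397}} = \left(-4677501\right) \frac{3997584363397}{4058311667461362745} = - \frac{18698704857373830897}{4058311667461362745}$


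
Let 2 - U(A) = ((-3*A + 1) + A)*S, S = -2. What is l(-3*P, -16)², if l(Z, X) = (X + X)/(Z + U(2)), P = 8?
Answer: 64/49 ≈ 1.3061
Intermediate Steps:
U(A) = 4 - 4*A (U(A) = 2 - ((-3*A + 1) + A)*(-2) = 2 - ((1 - 3*A) + A)*(-2) = 2 - (1 - 2*A)*(-2) = 2 - (-2 + 4*A) = 2 + (2 - 4*A) = 4 - 4*A)
l(Z, X) = 2*X/(-4 + Z) (l(Z, X) = (X + X)/(Z + (4 - 4*2)) = (2*X)/(Z + (4 - 8)) = (2*X)/(Z - 4) = (2*X)/(-4 + Z) = 2*X/(-4 + Z))
l(-3*P, -16)² = (2*(-16)/(-4 - 3*8))² = (2*(-16)/(-4 - 24))² = (2*(-16)/(-28))² = (2*(-16)*(-1/28))² = (8/7)² = 64/49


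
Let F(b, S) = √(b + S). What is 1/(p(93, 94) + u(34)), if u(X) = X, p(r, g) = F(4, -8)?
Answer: 17/580 - I/580 ≈ 0.02931 - 0.0017241*I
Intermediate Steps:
F(b, S) = √(S + b)
p(r, g) = 2*I (p(r, g) = √(-8 + 4) = √(-4) = 2*I)
1/(p(93, 94) + u(34)) = 1/(2*I + 34) = 1/(34 + 2*I) = (34 - 2*I)/1160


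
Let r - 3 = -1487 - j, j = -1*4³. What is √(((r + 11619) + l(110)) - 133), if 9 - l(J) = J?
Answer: √9965 ≈ 99.825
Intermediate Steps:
l(J) = 9 - J
j = -64 (j = -1*64 = -64)
r = -1420 (r = 3 + (-1487 - 1*(-64)) = 3 + (-1487 + 64) = 3 - 1423 = -1420)
√(((r + 11619) + l(110)) - 133) = √(((-1420 + 11619) + (9 - 1*110)) - 133) = √((10199 + (9 - 110)) - 133) = √((10199 - 101) - 133) = √(10098 - 133) = √9965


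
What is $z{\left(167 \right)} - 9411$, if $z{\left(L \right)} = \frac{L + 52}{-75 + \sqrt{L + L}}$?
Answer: $- \frac{49810026}{5291} - \frac{219 \sqrt{334}}{5291} \approx -9414.9$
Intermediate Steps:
$z{\left(L \right)} = \frac{52 + L}{-75 + \sqrt{2} \sqrt{L}}$ ($z{\left(L \right)} = \frac{52 + L}{-75 + \sqrt{2 L}} = \frac{52 + L}{-75 + \sqrt{2} \sqrt{L}}$)
$z{\left(167 \right)} - 9411 = \frac{52 + 167}{-75 + \sqrt{2} \sqrt{167}} - 9411 = \frac{1}{-75 + \sqrt{334}} \cdot 219 - 9411 = \frac{219}{-75 + \sqrt{334}} - 9411 = -9411 + \frac{219}{-75 + \sqrt{334}}$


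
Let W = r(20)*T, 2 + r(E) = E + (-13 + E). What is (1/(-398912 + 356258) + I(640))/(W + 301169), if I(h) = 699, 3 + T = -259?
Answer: 29815145/12566678826 ≈ 0.0023726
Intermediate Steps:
T = -262 (T = -3 - 259 = -262)
r(E) = -15 + 2*E (r(E) = -2 + (E + (-13 + E)) = -2 + (-13 + 2*E) = -15 + 2*E)
W = -6550 (W = (-15 + 2*20)*(-262) = (-15 + 40)*(-262) = 25*(-262) = -6550)
(1/(-398912 + 356258) + I(640))/(W + 301169) = (1/(-398912 + 356258) + 699)/(-6550 + 301169) = (1/(-42654) + 699)/294619 = (-1/42654 + 699)*(1/294619) = (29815145/42654)*(1/294619) = 29815145/12566678826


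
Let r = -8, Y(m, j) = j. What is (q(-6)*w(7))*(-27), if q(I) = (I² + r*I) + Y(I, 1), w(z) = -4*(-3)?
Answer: -27540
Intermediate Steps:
w(z) = 12
q(I) = 1 + I² - 8*I (q(I) = (I² - 8*I) + 1 = 1 + I² - 8*I)
(q(-6)*w(7))*(-27) = ((1 + (-6)² - 8*(-6))*12)*(-27) = ((1 + 36 + 48)*12)*(-27) = (85*12)*(-27) = 1020*(-27) = -27540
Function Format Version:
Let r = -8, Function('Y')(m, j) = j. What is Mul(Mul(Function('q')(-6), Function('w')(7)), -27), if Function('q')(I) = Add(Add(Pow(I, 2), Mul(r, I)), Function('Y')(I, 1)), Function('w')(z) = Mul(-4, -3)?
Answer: -27540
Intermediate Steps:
Function('w')(z) = 12
Function('q')(I) = Add(1, Pow(I, 2), Mul(-8, I)) (Function('q')(I) = Add(Add(Pow(I, 2), Mul(-8, I)), 1) = Add(1, Pow(I, 2), Mul(-8, I)))
Mul(Mul(Function('q')(-6), Function('w')(7)), -27) = Mul(Mul(Add(1, Pow(-6, 2), Mul(-8, -6)), 12), -27) = Mul(Mul(Add(1, 36, 48), 12), -27) = Mul(Mul(85, 12), -27) = Mul(1020, -27) = -27540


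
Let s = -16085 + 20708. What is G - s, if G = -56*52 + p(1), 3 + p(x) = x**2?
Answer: -7537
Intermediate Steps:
s = 4623
p(x) = -3 + x**2
G = -2914 (G = -56*52 + (-3 + 1**2) = -2912 + (-3 + 1) = -2912 - 2 = -2914)
G - s = -2914 - 1*4623 = -2914 - 4623 = -7537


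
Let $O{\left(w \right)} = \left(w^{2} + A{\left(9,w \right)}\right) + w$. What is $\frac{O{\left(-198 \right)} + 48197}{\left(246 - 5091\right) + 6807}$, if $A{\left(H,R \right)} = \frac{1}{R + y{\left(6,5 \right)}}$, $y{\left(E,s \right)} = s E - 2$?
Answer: $\frac{4941503}{111180} \approx 44.446$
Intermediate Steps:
$y{\left(E,s \right)} = -2 + E s$ ($y{\left(E,s \right)} = E s - 2 = -2 + E s$)
$A{\left(H,R \right)} = \frac{1}{28 + R}$ ($A{\left(H,R \right)} = \frac{1}{R + \left(-2 + 6 \cdot 5\right)} = \frac{1}{R + \left(-2 + 30\right)} = \frac{1}{R + 28} = \frac{1}{28 + R}$)
$O{\left(w \right)} = w + w^{2} + \frac{1}{28 + w}$ ($O{\left(w \right)} = \left(w^{2} + \frac{1}{28 + w}\right) + w = w + w^{2} + \frac{1}{28 + w}$)
$\frac{O{\left(-198 \right)} + 48197}{\left(246 - 5091\right) + 6807} = \frac{\frac{1 - 198 \left(1 - 198\right) \left(28 - 198\right)}{28 - 198} + 48197}{\left(246 - 5091\right) + 6807} = \frac{\frac{1 - \left(-39006\right) \left(-170\right)}{-170} + 48197}{-4845 + 6807} = \frac{- \frac{1 - 6631020}{170} + 48197}{1962} = \left(\left(- \frac{1}{170}\right) \left(-6631019\right) + 48197\right) \frac{1}{1962} = \left(\frac{6631019}{170} + 48197\right) \frac{1}{1962} = \frac{14824509}{170} \cdot \frac{1}{1962} = \frac{4941503}{111180}$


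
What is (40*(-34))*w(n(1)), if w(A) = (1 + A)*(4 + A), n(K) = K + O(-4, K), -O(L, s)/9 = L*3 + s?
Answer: -14285440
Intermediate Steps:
O(L, s) = -27*L - 9*s (O(L, s) = -9*(L*3 + s) = -9*(3*L + s) = -9*(s + 3*L) = -27*L - 9*s)
n(K) = 108 - 8*K (n(K) = K + (-27*(-4) - 9*K) = K + (108 - 9*K) = 108 - 8*K)
(40*(-34))*w(n(1)) = (40*(-34))*(4 + (108 - 8*1)**2 + 5*(108 - 8*1)) = -1360*(4 + (108 - 8)**2 + 5*(108 - 8)) = -1360*(4 + 100**2 + 5*100) = -1360*(4 + 10000 + 500) = -1360*10504 = -14285440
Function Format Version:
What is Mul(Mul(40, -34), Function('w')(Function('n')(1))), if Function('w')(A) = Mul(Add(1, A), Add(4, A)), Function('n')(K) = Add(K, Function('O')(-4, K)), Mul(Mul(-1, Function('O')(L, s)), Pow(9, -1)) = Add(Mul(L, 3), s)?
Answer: -14285440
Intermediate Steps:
Function('O')(L, s) = Add(Mul(-27, L), Mul(-9, s)) (Function('O')(L, s) = Mul(-9, Add(Mul(L, 3), s)) = Mul(-9, Add(Mul(3, L), s)) = Mul(-9, Add(s, Mul(3, L))) = Add(Mul(-27, L), Mul(-9, s)))
Function('n')(K) = Add(108, Mul(-8, K)) (Function('n')(K) = Add(K, Add(Mul(-27, -4), Mul(-9, K))) = Add(K, Add(108, Mul(-9, K))) = Add(108, Mul(-8, K)))
Mul(Mul(40, -34), Function('w')(Function('n')(1))) = Mul(Mul(40, -34), Add(4, Pow(Add(108, Mul(-8, 1)), 2), Mul(5, Add(108, Mul(-8, 1))))) = Mul(-1360, Add(4, Pow(Add(108, -8), 2), Mul(5, Add(108, -8)))) = Mul(-1360, Add(4, Pow(100, 2), Mul(5, 100))) = Mul(-1360, Add(4, 10000, 500)) = Mul(-1360, 10504) = -14285440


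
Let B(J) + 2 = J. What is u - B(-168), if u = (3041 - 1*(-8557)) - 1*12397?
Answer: -629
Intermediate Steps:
B(J) = -2 + J
u = -799 (u = (3041 + 8557) - 12397 = 11598 - 12397 = -799)
u - B(-168) = -799 - (-2 - 168) = -799 - 1*(-170) = -799 + 170 = -629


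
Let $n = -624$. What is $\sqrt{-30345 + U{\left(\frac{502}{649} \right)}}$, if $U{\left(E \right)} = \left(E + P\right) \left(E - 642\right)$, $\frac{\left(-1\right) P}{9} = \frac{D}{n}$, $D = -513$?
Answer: $\frac{i \sqrt{43967534195}}{1298} \approx 161.54 i$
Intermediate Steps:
$P = - \frac{1539}{208}$ ($P = - 9 \left(- \frac{513}{-624}\right) = - 9 \left(\left(-513\right) \left(- \frac{1}{624}\right)\right) = \left(-9\right) \frac{171}{208} = - \frac{1539}{208} \approx -7.399$)
$U{\left(E \right)} = \left(-642 + E\right) \left(- \frac{1539}{208} + E\right)$ ($U{\left(E \right)} = \left(E - \frac{1539}{208}\right) \left(E - 642\right) = \left(- \frac{1539}{208} + E\right) \left(-642 + E\right) = \left(-642 + E\right) \left(- \frac{1539}{208} + E\right)$)
$\sqrt{-30345 + U{\left(\frac{502}{649} \right)}} = \sqrt{-30345 + \left(\frac{494019}{104} + \left(\frac{502}{649}\right)^{2} - \frac{135075 \cdot \frac{502}{649}}{208}\right)} = \sqrt{-30345 + \left(\frac{494019}{104} + \left(502 \cdot \frac{1}{649}\right)^{2} - \frac{135075 \cdot 502 \cdot \frac{1}{649}}{208}\right)} = \sqrt{-30345 + \left(\frac{494019}{104} + \left(\frac{502}{649}\right)^{2} - \frac{33903825}{67496}\right)} = \sqrt{-30345 + \left(\frac{494019}{104} + \frac{252004}{421201} - \frac{33903825}{67496}\right)} = \sqrt{-30345 + \frac{7157843185}{1684804}} = \sqrt{- \frac{43967534195}{1684804}} = \frac{i \sqrt{43967534195}}{1298}$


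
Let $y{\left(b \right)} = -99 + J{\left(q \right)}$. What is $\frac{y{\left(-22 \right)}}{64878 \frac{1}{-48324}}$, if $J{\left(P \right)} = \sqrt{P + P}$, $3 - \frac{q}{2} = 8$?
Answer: $\frac{72486}{983} - \frac{16108 i \sqrt{5}}{10813} \approx 73.74 - 3.331 i$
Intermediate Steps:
$q = -10$ ($q = 6 - 16 = -10$)
$J{\left(P \right)} = \sqrt{2} \sqrt{P}$ ($J{\left(P \right)} = \sqrt{2 P} = \sqrt{2} \sqrt{P}$)
$y{\left(b \right)} = -99 + 2 i \sqrt{5}$ ($y{\left(b \right)} = -99 + \sqrt{2} \sqrt{-10} = -99 + \sqrt{2} i \sqrt{10} = -99 + 2 i \sqrt{5}$)
$\frac{y{\left(-22 \right)}}{64878 \frac{1}{-48324}} = \frac{-99 + 2 i \sqrt{5}}{64878 \frac{1}{-48324}} = \frac{-99 + 2 i \sqrt{5}}{64878 \left(- \frac{1}{48324}\right)} = \frac{-99 + 2 i \sqrt{5}}{- \frac{10813}{8054}} = \left(-99 + 2 i \sqrt{5}\right) \left(- \frac{8054}{10813}\right) = \frac{72486}{983} - \frac{16108 i \sqrt{5}}{10813}$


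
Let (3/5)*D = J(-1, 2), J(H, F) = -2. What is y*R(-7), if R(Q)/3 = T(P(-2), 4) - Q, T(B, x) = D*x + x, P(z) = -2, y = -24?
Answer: 168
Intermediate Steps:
D = -10/3 (D = (5/3)*(-2) = -10/3 ≈ -3.3333)
T(B, x) = -7*x/3 (T(B, x) = -10*x/3 + x = -7*x/3)
R(Q) = -28 - 3*Q (R(Q) = 3*(-7/3*4 - Q) = 3*(-28/3 - Q) = -28 - 3*Q)
y*R(-7) = -24*(-28 - 3*(-7)) = -24*(-28 + 21) = -24*(-7) = 168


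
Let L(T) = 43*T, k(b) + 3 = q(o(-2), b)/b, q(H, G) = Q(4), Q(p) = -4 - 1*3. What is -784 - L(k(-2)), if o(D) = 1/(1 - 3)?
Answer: -1611/2 ≈ -805.50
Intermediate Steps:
Q(p) = -7 (Q(p) = -4 - 3 = -7)
o(D) = -½ (o(D) = 1/(-2) = -½)
q(H, G) = -7
k(b) = -3 - 7/b
-784 - L(k(-2)) = -784 - 43*(-3 - 7/(-2)) = -784 - 43*(-3 - 7*(-½)) = -784 - 43*(-3 + 7/2) = -784 - 43/2 = -1611/2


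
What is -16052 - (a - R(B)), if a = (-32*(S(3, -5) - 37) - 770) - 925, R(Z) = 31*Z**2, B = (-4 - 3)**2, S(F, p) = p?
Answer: 58730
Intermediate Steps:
B = 49 (B = (-7)**2 = 49)
a = -351 (a = (-32*(-5 - 37) - 770) - 925 = (-32*(-42) - 770) - 925 = (1344 - 770) - 925 = 574 - 925 = -351)
-16052 - (a - R(B)) = -16052 - (-351 - 31*49**2) = -16052 - (-351 - 31*2401) = -16052 - (-351 - 1*74431) = -16052 - (-351 - 74431) = -16052 - 1*(-74782) = -16052 + 74782 = 58730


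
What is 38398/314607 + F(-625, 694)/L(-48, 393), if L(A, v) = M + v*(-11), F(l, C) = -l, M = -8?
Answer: -30327637/1362562917 ≈ -0.022258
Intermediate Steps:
L(A, v) = -8 - 11*v (L(A, v) = -8 + v*(-11) = -8 - 11*v)
38398/314607 + F(-625, 694)/L(-48, 393) = 38398/314607 + (-1*(-625))/(-8 - 11*393) = 38398*(1/314607) + 625/(-8 - 4323) = 38398/314607 + 625/(-4331) = 38398/314607 + 625*(-1/4331) = 38398/314607 - 625/4331 = -30327637/1362562917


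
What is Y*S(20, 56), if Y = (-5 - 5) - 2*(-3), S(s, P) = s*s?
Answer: -1600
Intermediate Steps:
S(s, P) = s²
Y = -4 (Y = -10 + 6 = -4)
Y*S(20, 56) = -4*20² = -4*400 = -1600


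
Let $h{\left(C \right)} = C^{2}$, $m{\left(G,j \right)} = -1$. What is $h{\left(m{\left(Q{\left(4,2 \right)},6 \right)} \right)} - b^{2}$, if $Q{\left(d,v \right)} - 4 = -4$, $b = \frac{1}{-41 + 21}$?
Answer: $\frac{399}{400} \approx 0.9975$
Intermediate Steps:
$b = - \frac{1}{20}$ ($b = \frac{1}{-20} = - \frac{1}{20} \approx -0.05$)
$Q{\left(d,v \right)} = 0$ ($Q{\left(d,v \right)} = 4 - 4 = 0$)
$h{\left(m{\left(Q{\left(4,2 \right)},6 \right)} \right)} - b^{2} = \left(-1\right)^{2} - \left(- \frac{1}{20}\right)^{2} = 1 - \frac{1}{400} = \frac{399}{400}$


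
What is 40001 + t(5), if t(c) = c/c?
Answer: 40002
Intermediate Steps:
t(c) = 1
40001 + t(5) = 40001 + 1 = 40002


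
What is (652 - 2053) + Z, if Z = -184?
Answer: -1585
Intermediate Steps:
(652 - 2053) + Z = (652 - 2053) - 184 = -1401 - 184 = -1585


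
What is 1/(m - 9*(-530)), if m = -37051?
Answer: -1/32281 ≈ -3.0978e-5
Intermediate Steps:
1/(m - 9*(-530)) = 1/(-37051 - 9*(-530)) = 1/(-37051 + 4770) = 1/(-32281) = -1/32281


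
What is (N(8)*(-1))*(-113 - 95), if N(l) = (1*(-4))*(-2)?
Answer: 1664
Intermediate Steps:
N(l) = 8 (N(l) = -4*(-2) = 8)
(N(8)*(-1))*(-113 - 95) = (8*(-1))*(-113 - 95) = -8*(-208) = 1664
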